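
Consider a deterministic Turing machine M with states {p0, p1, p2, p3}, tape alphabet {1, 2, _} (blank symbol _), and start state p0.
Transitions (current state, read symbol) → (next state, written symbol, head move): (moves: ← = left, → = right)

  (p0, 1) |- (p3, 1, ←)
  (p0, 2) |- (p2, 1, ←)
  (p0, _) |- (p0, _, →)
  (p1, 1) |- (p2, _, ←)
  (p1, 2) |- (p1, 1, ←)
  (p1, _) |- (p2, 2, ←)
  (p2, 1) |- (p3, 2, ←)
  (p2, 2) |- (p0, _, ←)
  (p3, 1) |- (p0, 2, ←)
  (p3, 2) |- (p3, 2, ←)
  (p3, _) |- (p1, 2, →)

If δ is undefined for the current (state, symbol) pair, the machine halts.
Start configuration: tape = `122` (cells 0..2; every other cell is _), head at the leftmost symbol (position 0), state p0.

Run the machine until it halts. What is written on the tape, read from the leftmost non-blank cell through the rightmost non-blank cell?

state=p0 head=0 tape=__[1]22   (p0,1)→(p3,1,←)
state=p3 head=-1 tape=_[_]122   (p3,_)→(p1,2,→)
state=p1 head=0 tape=_2[1]22   (p1,1)→(p2,_,←)
state=p2 head=-1 tape=_[2]_22   (p2,2)→(p0,_,←)
state=p0 head=-2 tape=[_]__22   (p0,_)→(p0,_,→)
state=p0 head=-1 tape=_[_]_22   (p0,_)→(p0,_,→)
state=p0 head=0 tape=__[_]22   (p0,_)→(p0,_,→)
state=p0 head=1 tape=___[2]2   (p0,2)→(p2,1,←)
state=p2 head=0 tape=__[_]12
The non-blank tape span at halt is 12.

12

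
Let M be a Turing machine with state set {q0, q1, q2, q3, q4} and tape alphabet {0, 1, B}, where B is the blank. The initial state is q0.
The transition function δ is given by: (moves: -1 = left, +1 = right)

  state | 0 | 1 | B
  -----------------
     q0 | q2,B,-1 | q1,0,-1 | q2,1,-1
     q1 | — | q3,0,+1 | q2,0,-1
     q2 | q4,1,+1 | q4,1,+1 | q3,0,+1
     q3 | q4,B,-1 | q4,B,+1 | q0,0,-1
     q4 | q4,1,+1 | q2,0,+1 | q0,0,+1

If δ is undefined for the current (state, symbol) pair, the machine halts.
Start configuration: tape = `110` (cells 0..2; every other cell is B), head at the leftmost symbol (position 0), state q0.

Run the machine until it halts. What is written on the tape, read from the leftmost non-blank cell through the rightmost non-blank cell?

11000

state=q0 head=0 tape=BB[1]10   (q0,1)→(q1,0,-1)
state=q1 head=-1 tape=B[B]010   (q1,B)→(q2,0,-1)
state=q2 head=-2 tape=[B]0010   (q2,B)→(q3,0,+1)
state=q3 head=-1 tape=0[0]010   (q3,0)→(q4,B,-1)
state=q4 head=-2 tape=[0]B010   (q4,0)→(q4,1,+1)
state=q4 head=-1 tape=1[B]010   (q4,B)→(q0,0,+1)
state=q0 head=0 tape=10[0]10   (q0,0)→(q2,B,-1)
state=q2 head=-1 tape=1[0]B10   (q2,0)→(q4,1,+1)
state=q4 head=0 tape=11[B]10   (q4,B)→(q0,0,+1)
state=q0 head=1 tape=110[1]0   (q0,1)→(q1,0,-1)
state=q1 head=0 tape=11[0]00
The non-blank tape span at halt is 11000.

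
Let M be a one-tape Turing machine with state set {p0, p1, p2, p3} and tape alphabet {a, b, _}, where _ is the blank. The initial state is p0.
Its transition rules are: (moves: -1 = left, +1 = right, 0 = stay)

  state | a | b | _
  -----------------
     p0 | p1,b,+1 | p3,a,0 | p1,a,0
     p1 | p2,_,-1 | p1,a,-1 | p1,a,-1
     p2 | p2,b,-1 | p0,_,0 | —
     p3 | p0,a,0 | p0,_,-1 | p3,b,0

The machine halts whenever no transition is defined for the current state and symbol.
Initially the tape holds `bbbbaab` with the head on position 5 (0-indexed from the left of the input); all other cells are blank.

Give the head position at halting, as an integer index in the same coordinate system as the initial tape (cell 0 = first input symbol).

state=p0 head=5 tape=_bbbba[a]b   (p0,a)→(p1,b,+1)
state=p1 head=6 tape=_bbbbab[b]   (p1,b)→(p1,a,-1)
state=p1 head=5 tape=_bbbba[b]a   (p1,b)→(p1,a,-1)
state=p1 head=4 tape=_bbbb[a]aa   (p1,a)→(p2,_,-1)
state=p2 head=3 tape=_bbb[b]_aa   (p2,b)→(p0,_,0)
state=p0 head=3 tape=_bbb[_]_aa   (p0,_)→(p1,a,0)
state=p1 head=3 tape=_bbb[a]_aa   (p1,a)→(p2,_,-1)
state=p2 head=2 tape=_bb[b]__aa   (p2,b)→(p0,_,0)
state=p0 head=2 tape=_bb[_]__aa   (p0,_)→(p1,a,0)
state=p1 head=2 tape=_bb[a]__aa   (p1,a)→(p2,_,-1)
state=p2 head=1 tape=_b[b]___aa   (p2,b)→(p0,_,0)
state=p0 head=1 tape=_b[_]___aa   (p0,_)→(p1,a,0)
state=p1 head=1 tape=_b[a]___aa   (p1,a)→(p2,_,-1)
state=p2 head=0 tape=_[b]____aa   (p2,b)→(p0,_,0)
state=p0 head=0 tape=_[_]____aa   (p0,_)→(p1,a,0)
state=p1 head=0 tape=_[a]____aa   (p1,a)→(p2,_,-1)
state=p2 head=-1 tape=[_]_____aa
At halt the head is at cell -1.

-1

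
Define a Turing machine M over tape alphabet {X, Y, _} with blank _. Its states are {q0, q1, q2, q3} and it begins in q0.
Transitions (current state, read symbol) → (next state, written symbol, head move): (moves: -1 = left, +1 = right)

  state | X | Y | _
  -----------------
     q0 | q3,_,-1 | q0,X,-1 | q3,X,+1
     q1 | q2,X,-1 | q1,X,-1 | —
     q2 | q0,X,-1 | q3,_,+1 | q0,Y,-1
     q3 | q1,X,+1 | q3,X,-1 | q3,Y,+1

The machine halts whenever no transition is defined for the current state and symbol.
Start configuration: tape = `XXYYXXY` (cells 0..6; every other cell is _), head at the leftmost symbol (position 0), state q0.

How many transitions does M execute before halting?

state=q0 head=0 tape=__[X]XYYXXY   (q0,X)→(q3,_,-1)
state=q3 head=-1 tape=_[_]_XYYXXY   (q3,_)→(q3,Y,+1)
state=q3 head=0 tape=_Y[_]XYYXXY   (q3,_)→(q3,Y,+1)
state=q3 head=1 tape=_YY[X]YYXXY   (q3,X)→(q1,X,+1)
state=q1 head=2 tape=_YYX[Y]YXXY   (q1,Y)→(q1,X,-1)
state=q1 head=1 tape=_YY[X]XYXXY   (q1,X)→(q2,X,-1)
state=q2 head=0 tape=_Y[Y]XXYXXY   (q2,Y)→(q3,_,+1)
state=q3 head=1 tape=_Y_[X]XYXXY   (q3,X)→(q1,X,+1)
state=q1 head=2 tape=_Y_X[X]YXXY   (q1,X)→(q2,X,-1)
state=q2 head=1 tape=_Y_[X]XYXXY   (q2,X)→(q0,X,-1)
state=q0 head=0 tape=_Y[_]XXYXXY   (q0,_)→(q3,X,+1)
state=q3 head=1 tape=_YX[X]XYXXY   (q3,X)→(q1,X,+1)
state=q1 head=2 tape=_YXX[X]YXXY   (q1,X)→(q2,X,-1)
state=q2 head=1 tape=_YX[X]XYXXY   (q2,X)→(q0,X,-1)
state=q0 head=0 tape=_Y[X]XXYXXY   (q0,X)→(q3,_,-1)
state=q3 head=-1 tape=_[Y]_XXYXXY   (q3,Y)→(q3,X,-1)
state=q3 head=-2 tape=[_]X_XXYXXY   (q3,_)→(q3,Y,+1)
state=q3 head=-1 tape=Y[X]_XXYXXY   (q3,X)→(q1,X,+1)
state=q1 head=0 tape=YX[_]XXYXXY
M halts after 18 transitions.

18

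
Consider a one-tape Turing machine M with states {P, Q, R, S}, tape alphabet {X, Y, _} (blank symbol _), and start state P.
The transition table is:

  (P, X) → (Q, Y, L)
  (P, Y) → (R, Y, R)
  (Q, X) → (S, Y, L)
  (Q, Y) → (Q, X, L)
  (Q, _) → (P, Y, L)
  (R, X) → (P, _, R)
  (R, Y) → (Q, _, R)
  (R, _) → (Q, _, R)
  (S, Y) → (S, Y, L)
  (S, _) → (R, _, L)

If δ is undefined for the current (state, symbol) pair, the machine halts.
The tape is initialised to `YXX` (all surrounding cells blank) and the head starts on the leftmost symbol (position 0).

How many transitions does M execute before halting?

14

state=P head=0 tape=[Y]XX   (P,Y)→(R,Y,R)
state=R head=1 tape=Y[X]X   (R,X)→(P,_,R)
state=P head=2 tape=Y_[X]   (P,X)→(Q,Y,L)
state=Q head=1 tape=Y[_]Y   (Q,_)→(P,Y,L)
state=P head=0 tape=[Y]YY   (P,Y)→(R,Y,R)
state=R head=1 tape=Y[Y]Y   (R,Y)→(Q,_,R)
state=Q head=2 tape=Y_[Y]   (Q,Y)→(Q,X,L)
state=Q head=1 tape=Y[_]X   (Q,_)→(P,Y,L)
state=P head=0 tape=[Y]YX   (P,Y)→(R,Y,R)
state=R head=1 tape=Y[Y]X   (R,Y)→(Q,_,R)
state=Q head=2 tape=Y_[X]   (Q,X)→(S,Y,L)
state=S head=1 tape=Y[_]Y   (S,_)→(R,_,L)
state=R head=0 tape=[Y]_Y   (R,Y)→(Q,_,R)
state=Q head=1 tape=_[_]Y   (Q,_)→(P,Y,L)
state=P head=0 tape=[_]YY
M halts after 14 transitions.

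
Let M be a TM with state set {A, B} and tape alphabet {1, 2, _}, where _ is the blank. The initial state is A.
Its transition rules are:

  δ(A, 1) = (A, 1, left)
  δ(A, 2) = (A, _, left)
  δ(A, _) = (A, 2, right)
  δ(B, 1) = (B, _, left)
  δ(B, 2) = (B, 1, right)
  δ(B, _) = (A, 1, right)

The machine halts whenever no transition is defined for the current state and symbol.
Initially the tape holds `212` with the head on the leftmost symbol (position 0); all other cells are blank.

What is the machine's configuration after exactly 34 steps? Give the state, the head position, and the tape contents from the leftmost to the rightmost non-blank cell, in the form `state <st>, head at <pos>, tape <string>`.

A | _____[2]12   read 2 → write _, move left, go to A
A | ____[_]_12   read _ → write 2, move right, go to A
A | ____2[_]12   read _ → write 2, move right, go to A
A | ____22[1]2   read 1 → write 1, move left, go to A
A | ____2[2]12   read 2 → write _, move left, go to A
A | ____[2]_12   read 2 → write _, move left, go to A
A | ___[_]__12   read _ → write 2, move right, go to A
A | ___2[_]_12   read _ → write 2, move right, go to A
A | ___22[_]12   read _ → write 2, move right, go to A
A | ___222[1]2   read 1 → write 1, move left, go to A
A | ___22[2]12   read 2 → write _, move left, go to A
A | ___2[2]_12   read 2 → write _, move left, go to A
A | ___[2]__12   read 2 → write _, move left, go to A
A | __[_]___12   read _ → write 2, move right, go to A
A | __2[_]__12   read _ → write 2, move right, go to A
A | __22[_]_12   read _ → write 2, move right, go to A
A | __222[_]12   read _ → write 2, move right, go to A
A | __2222[1]2   read 1 → write 1, move left, go to A
A | __222[2]12   read 2 → write _, move left, go to A
A | __22[2]_12   read 2 → write _, move left, go to A
A | __2[2]__12   read 2 → write _, move left, go to A
A | __[2]___12   read 2 → write _, move left, go to A
A | _[_]____12   read _ → write 2, move right, go to A
A | _2[_]___12   read _ → write 2, move right, go to A
A | _22[_]__12   read _ → write 2, move right, go to A
A | _222[_]_12   read _ → write 2, move right, go to A
A | _2222[_]12   read _ → write 2, move right, go to A
A | _22222[1]2   read 1 → write 1, move left, go to A
A | _2222[2]12   read 2 → write _, move left, go to A
A | _222[2]_12   read 2 → write _, move left, go to A
A | _22[2]__12   read 2 → write _, move left, go to A
A | _2[2]___12   read 2 → write _, move left, go to A
A | _[2]____12   read 2 → write _, move left, go to A
A | [_]_____12   read _ → write 2, move right, go to A
A | 2[_]____12
After 34 steps: state A, head at -4, tape 2_____12.

state A, head at -4, tape 2_____12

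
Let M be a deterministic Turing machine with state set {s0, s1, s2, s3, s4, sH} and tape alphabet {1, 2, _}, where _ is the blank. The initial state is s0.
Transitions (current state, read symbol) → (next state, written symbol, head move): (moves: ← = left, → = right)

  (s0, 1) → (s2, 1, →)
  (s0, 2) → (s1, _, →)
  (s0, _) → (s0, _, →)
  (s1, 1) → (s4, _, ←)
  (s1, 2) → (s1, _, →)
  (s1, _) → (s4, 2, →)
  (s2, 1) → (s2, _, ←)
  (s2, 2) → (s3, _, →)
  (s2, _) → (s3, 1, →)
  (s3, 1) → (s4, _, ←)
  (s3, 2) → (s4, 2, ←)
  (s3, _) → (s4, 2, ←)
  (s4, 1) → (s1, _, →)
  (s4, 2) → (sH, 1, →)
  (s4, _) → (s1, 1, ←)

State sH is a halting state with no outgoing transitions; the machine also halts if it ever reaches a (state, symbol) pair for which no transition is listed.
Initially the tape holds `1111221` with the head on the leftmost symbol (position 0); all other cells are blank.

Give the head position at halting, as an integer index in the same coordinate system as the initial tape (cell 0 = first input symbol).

s0 | _[1]111221   read 1 → write 1, move →, go to s2
s2 | _1[1]11221   read 1 → write _, move ←, go to s2
s2 | _[1]_11221   read 1 → write _, move ←, go to s2
s2 | [_]__11221   read _ → write 1, move →, go to s3
s3 | 1[_]_11221   read _ → write 2, move ←, go to s4
s4 | [1]2_11221   read 1 → write _, move →, go to s1
s1 | _[2]_11221   read 2 → write _, move →, go to s1
s1 | __[_]11221   read _ → write 2, move →, go to s4
s4 | __2[1]1221   read 1 → write _, move →, go to s1
s1 | __2_[1]221   read 1 → write _, move ←, go to s4
s4 | __2[_]_221   read _ → write 1, move ←, go to s1
s1 | __[2]1_221   read 2 → write _, move →, go to s1
s1 | ___[1]_221   read 1 → write _, move ←, go to s4
s4 | __[_]__221   read _ → write 1, move ←, go to s1
s1 | _[_]1__221   read _ → write 2, move →, go to s4
s4 | _2[1]__221   read 1 → write _, move →, go to s1
s1 | _2_[_]_221   read _ → write 2, move →, go to s4
s4 | _2_2[_]221   read _ → write 1, move ←, go to s1
s1 | _2_[2]1221   read 2 → write _, move →, go to s1
s1 | _2__[1]221   read 1 → write _, move ←, go to s4
s4 | _2_[_]_221   read _ → write 1, move ←, go to s1
s1 | _2[_]1_221   read _ → write 2, move →, go to s4
s4 | _22[1]_221   read 1 → write _, move →, go to s1
s1 | _22_[_]221   read _ → write 2, move →, go to s4
s4 | _22_2[2]21   read 2 → write 1, move →, go to sH
sH | _22_21[2]1
At halt the head is at cell 5.

5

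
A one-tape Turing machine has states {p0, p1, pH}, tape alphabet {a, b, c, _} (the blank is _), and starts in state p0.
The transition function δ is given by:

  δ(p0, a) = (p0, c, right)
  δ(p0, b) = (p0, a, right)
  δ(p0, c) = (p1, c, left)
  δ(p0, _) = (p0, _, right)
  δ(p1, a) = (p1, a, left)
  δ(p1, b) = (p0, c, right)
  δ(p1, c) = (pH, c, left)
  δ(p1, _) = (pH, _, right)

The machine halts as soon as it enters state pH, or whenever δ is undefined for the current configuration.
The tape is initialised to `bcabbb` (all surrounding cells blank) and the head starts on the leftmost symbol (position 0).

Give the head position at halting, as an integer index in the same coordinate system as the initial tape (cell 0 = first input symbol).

state=p0 head=0 tape=_[b]cabbb   (p0,b)→(p0,a,right)
state=p0 head=1 tape=_a[c]abbb   (p0,c)→(p1,c,left)
state=p1 head=0 tape=_[a]cabbb   (p1,a)→(p1,a,left)
state=p1 head=-1 tape=[_]acabbb   (p1,_)→(pH,_,right)
state=pH head=0 tape=_[a]cabbb
At halt the head is at cell 0.

0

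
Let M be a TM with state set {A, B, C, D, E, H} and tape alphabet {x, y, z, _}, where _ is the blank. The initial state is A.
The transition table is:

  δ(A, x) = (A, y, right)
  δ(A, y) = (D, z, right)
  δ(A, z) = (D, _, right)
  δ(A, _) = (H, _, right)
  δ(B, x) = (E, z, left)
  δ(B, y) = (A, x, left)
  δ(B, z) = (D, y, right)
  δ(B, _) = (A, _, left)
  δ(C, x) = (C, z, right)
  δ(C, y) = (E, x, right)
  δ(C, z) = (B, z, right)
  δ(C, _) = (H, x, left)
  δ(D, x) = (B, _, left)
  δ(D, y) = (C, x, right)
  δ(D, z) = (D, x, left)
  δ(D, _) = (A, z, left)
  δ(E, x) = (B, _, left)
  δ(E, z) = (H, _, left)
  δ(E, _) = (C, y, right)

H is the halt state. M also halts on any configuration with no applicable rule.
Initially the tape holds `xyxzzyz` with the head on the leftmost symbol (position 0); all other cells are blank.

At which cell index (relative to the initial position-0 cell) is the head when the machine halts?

7

A | [x]yxzzyz_   read x → write y, move right, go to A
A | y[y]xzzyz_   read y → write z, move right, go to D
D | yz[x]zzyz_   read x → write _, move left, go to B
B | y[z]_zzyz_   read z → write y, move right, go to D
D | yy[_]zzyz_   read _ → write z, move left, go to A
A | y[y]zzzyz_   read y → write z, move right, go to D
D | yz[z]zzyz_   read z → write x, move left, go to D
D | y[z]xzzyz_   read z → write x, move left, go to D
D | [y]xxzzyz_   read y → write x, move right, go to C
C | x[x]xzzyz_   read x → write z, move right, go to C
C | xz[x]zzyz_   read x → write z, move right, go to C
C | xzz[z]zyz_   read z → write z, move right, go to B
B | xzzz[z]yz_   read z → write y, move right, go to D
D | xzzzy[y]z_   read y → write x, move right, go to C
C | xzzzyx[z]_   read z → write z, move right, go to B
B | xzzzyxz[_]   read _ → write _, move left, go to A
A | xzzzyx[z]_   read z → write _, move right, go to D
D | xzzzyx_[_]   read _ → write z, move left, go to A
A | xzzzyx[_]z   read _ → write _, move right, go to H
H | xzzzyx_[z]
At halt the head is at cell 7.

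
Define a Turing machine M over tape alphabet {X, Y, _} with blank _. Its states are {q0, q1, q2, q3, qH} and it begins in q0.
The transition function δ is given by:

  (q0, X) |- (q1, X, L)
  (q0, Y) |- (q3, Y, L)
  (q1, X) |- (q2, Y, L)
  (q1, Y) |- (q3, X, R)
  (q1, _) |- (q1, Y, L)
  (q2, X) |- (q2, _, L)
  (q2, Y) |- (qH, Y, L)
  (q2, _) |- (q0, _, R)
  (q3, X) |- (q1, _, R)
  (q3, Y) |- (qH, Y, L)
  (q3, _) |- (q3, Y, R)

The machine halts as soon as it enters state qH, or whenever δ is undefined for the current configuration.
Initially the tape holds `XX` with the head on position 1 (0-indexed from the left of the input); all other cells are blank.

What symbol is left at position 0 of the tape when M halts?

Y

q0 | _X[X]   read X → write X, move L, go to q1
q1 | _[X]X   read X → write Y, move L, go to q2
q2 | [_]YX   read _ → write _, move R, go to q0
q0 | _[Y]X   read Y → write Y, move L, go to q3
q3 | [_]YX   read _ → write Y, move R, go to q3
q3 | Y[Y]X   read Y → write Y, move L, go to qH
qH | [Y]YX
Cell 0 holds Y when M halts.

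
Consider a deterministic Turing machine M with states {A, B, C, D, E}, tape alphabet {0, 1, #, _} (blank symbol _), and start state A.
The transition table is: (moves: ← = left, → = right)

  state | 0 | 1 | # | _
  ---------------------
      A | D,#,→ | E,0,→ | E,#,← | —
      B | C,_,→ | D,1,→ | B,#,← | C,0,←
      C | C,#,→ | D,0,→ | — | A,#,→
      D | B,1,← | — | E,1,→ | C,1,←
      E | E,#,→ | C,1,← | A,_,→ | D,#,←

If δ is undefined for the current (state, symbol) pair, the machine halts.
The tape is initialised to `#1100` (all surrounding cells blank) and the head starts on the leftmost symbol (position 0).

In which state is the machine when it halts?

state=A head=0 tape=_____[#]1100   (A,#)→(E,#,←)
state=E head=-1 tape=____[_]#1100   (E,_)→(D,#,←)
state=D head=-2 tape=___[_]##1100   (D,_)→(C,1,←)
state=C head=-3 tape=__[_]1##1100   (C,_)→(A,#,→)
state=A head=-2 tape=__#[1]##1100   (A,1)→(E,0,→)
state=E head=-1 tape=__#0[#]#1100   (E,#)→(A,_,→)
state=A head=0 tape=__#0_[#]1100   (A,#)→(E,#,←)
state=E head=-1 tape=__#0[_]#1100   (E,_)→(D,#,←)
state=D head=-2 tape=__#[0]##1100   (D,0)→(B,1,←)
state=B head=-3 tape=__[#]1##1100   (B,#)→(B,#,←)
state=B head=-4 tape=_[_]#1##1100   (B,_)→(C,0,←)
state=C head=-5 tape=[_]0#1##1100   (C,_)→(A,#,→)
state=A head=-4 tape=#[0]#1##1100   (A,0)→(D,#,→)
state=D head=-3 tape=##[#]1##1100   (D,#)→(E,1,→)
state=E head=-2 tape=##1[1]##1100   (E,1)→(C,1,←)
state=C head=-3 tape=##[1]1##1100   (C,1)→(D,0,→)
state=D head=-2 tape=##0[1]##1100
No transition is defined for (D, 1); M halts in state D.

D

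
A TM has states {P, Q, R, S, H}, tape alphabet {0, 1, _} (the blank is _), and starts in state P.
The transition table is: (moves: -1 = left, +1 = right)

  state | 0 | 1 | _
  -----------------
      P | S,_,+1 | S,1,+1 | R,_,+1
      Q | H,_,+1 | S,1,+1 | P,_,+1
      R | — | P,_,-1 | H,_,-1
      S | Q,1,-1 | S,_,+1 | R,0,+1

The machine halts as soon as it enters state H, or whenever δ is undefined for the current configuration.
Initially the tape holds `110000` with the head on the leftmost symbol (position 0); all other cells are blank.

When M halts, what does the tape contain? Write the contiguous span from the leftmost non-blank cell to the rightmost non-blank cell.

state=P head=0 tape=[1]10000__   (P,1)→(S,1,+1)
state=S head=1 tape=1[1]0000__   (S,1)→(S,_,+1)
state=S head=2 tape=1_[0]000__   (S,0)→(Q,1,-1)
state=Q head=1 tape=1[_]1000__   (Q,_)→(P,_,+1)
state=P head=2 tape=1_[1]000__   (P,1)→(S,1,+1)
state=S head=3 tape=1_1[0]00__   (S,0)→(Q,1,-1)
state=Q head=2 tape=1_[1]100__   (Q,1)→(S,1,+1)
state=S head=3 tape=1_1[1]00__   (S,1)→(S,_,+1)
state=S head=4 tape=1_1_[0]0__   (S,0)→(Q,1,-1)
state=Q head=3 tape=1_1[_]10__   (Q,_)→(P,_,+1)
state=P head=4 tape=1_1_[1]0__   (P,1)→(S,1,+1)
state=S head=5 tape=1_1_1[0]__   (S,0)→(Q,1,-1)
state=Q head=4 tape=1_1_[1]1__   (Q,1)→(S,1,+1)
state=S head=5 tape=1_1_1[1]__   (S,1)→(S,_,+1)
state=S head=6 tape=1_1_1_[_]_   (S,_)→(R,0,+1)
state=R head=7 tape=1_1_1_0[_]   (R,_)→(H,_,-1)
state=H head=6 tape=1_1_1_[0]_
The non-blank tape span at halt is 1_1_1_0.

1_1_1_0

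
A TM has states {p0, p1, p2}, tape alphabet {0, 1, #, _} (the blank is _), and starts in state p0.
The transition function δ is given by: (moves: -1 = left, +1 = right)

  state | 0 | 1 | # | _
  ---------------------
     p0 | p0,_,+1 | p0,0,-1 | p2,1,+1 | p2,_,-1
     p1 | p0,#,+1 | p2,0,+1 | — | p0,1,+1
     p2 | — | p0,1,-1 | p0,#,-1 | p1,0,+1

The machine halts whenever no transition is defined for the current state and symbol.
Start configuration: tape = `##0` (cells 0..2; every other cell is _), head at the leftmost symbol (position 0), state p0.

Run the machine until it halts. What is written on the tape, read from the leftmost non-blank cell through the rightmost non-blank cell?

p0 | __[#]#0   read # → write 1, move +1, go to p2
p2 | __1[#]0   read # → write #, move -1, go to p0
p0 | __[1]#0   read 1 → write 0, move -1, go to p0
p0 | _[_]0#0   read _ → write _, move -1, go to p2
p2 | [_]_0#0   read _ → write 0, move +1, go to p1
p1 | 0[_]0#0   read _ → write 1, move +1, go to p0
p0 | 01[0]#0   read 0 → write _, move +1, go to p0
p0 | 01_[#]0   read # → write 1, move +1, go to p2
p2 | 01_1[0]
The non-blank tape span at halt is 01_10.

01_10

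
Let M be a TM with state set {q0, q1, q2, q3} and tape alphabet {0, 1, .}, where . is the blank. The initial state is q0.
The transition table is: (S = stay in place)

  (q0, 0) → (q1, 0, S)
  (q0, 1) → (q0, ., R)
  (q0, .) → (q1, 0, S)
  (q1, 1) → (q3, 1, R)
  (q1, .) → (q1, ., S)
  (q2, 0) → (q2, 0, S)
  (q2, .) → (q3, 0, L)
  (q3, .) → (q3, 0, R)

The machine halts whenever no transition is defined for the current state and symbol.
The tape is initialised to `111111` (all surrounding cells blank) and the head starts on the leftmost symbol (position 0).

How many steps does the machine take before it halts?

state=q0 head=0 tape=[1]11111.   (q0,1)→(q0,.,R)
state=q0 head=1 tape=.[1]1111.   (q0,1)→(q0,.,R)
state=q0 head=2 tape=..[1]111.   (q0,1)→(q0,.,R)
state=q0 head=3 tape=...[1]11.   (q0,1)→(q0,.,R)
state=q0 head=4 tape=....[1]1.   (q0,1)→(q0,.,R)
state=q0 head=5 tape=.....[1].   (q0,1)→(q0,.,R)
state=q0 head=6 tape=......[.]   (q0,.)→(q1,0,S)
state=q1 head=6 tape=......[0]
M halts after 7 transitions.

7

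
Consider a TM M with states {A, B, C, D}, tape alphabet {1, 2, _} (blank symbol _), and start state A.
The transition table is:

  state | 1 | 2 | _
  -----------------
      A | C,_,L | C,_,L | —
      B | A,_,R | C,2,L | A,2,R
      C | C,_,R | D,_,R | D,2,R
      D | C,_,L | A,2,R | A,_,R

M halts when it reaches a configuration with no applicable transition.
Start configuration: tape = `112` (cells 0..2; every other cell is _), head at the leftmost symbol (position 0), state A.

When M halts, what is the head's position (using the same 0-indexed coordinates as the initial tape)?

3

state=A head=0 tape=_[1]12_   (A,1)→(C,_,L)
state=C head=-1 tape=[_]_12_   (C,_)→(D,2,R)
state=D head=0 tape=2[_]12_   (D,_)→(A,_,R)
state=A head=1 tape=2_[1]2_   (A,1)→(C,_,L)
state=C head=0 tape=2[_]_2_   (C,_)→(D,2,R)
state=D head=1 tape=22[_]2_   (D,_)→(A,_,R)
state=A head=2 tape=22_[2]_   (A,2)→(C,_,L)
state=C head=1 tape=22[_]__   (C,_)→(D,2,R)
state=D head=2 tape=222[_]_   (D,_)→(A,_,R)
state=A head=3 tape=222_[_]
At halt the head is at cell 3.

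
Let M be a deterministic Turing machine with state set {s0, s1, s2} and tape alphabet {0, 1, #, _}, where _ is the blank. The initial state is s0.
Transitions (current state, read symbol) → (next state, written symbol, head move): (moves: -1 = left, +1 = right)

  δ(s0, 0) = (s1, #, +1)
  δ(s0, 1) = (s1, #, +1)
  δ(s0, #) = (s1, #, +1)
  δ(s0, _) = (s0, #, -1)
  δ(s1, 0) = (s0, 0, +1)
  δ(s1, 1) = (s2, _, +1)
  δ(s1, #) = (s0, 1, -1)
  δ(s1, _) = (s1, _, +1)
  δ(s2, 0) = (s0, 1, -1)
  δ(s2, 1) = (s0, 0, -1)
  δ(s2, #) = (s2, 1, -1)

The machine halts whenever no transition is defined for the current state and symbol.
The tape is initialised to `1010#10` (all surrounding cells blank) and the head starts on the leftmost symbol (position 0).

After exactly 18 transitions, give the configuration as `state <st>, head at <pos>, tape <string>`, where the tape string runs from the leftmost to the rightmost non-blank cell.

state=s0 head=0 tape=[1]010#10   (s0,1)→(s1,#,+1)
state=s1 head=1 tape=#[0]10#10   (s1,0)→(s0,0,+1)
state=s0 head=2 tape=#0[1]0#10   (s0,1)→(s1,#,+1)
state=s1 head=3 tape=#0#[0]#10   (s1,0)→(s0,0,+1)
state=s0 head=4 tape=#0#0[#]10   (s0,#)→(s1,#,+1)
state=s1 head=5 tape=#0#0#[1]0   (s1,1)→(s2,_,+1)
state=s2 head=6 tape=#0#0#_[0]   (s2,0)→(s0,1,-1)
state=s0 head=5 tape=#0#0#[_]1   (s0,_)→(s0,#,-1)
state=s0 head=4 tape=#0#0[#]#1   (s0,#)→(s1,#,+1)
state=s1 head=5 tape=#0#0#[#]1   (s1,#)→(s0,1,-1)
state=s0 head=4 tape=#0#0[#]11   (s0,#)→(s1,#,+1)
state=s1 head=5 tape=#0#0#[1]1   (s1,1)→(s2,_,+1)
state=s2 head=6 tape=#0#0#_[1]   (s2,1)→(s0,0,-1)
state=s0 head=5 tape=#0#0#[_]0   (s0,_)→(s0,#,-1)
state=s0 head=4 tape=#0#0[#]#0   (s0,#)→(s1,#,+1)
state=s1 head=5 tape=#0#0#[#]0   (s1,#)→(s0,1,-1)
state=s0 head=4 tape=#0#0[#]10   (s0,#)→(s1,#,+1)
state=s1 head=5 tape=#0#0#[1]0   (s1,1)→(s2,_,+1)
state=s2 head=6 tape=#0#0#_[0]
After 18 steps: state s2, head at 6, tape #0#0#_0.

state s2, head at 6, tape #0#0#_0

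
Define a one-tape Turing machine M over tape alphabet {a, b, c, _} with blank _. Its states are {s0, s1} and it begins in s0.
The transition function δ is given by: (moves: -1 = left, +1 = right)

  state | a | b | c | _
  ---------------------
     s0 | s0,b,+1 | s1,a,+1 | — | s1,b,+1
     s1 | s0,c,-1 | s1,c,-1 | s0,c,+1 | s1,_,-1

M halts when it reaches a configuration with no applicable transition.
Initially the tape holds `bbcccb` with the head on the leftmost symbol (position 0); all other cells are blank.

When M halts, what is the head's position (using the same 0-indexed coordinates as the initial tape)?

state=s0 head=0 tape=_[b]bcccb   (s0,b)→(s1,a,+1)
state=s1 head=1 tape=_a[b]cccb   (s1,b)→(s1,c,-1)
state=s1 head=0 tape=_[a]ccccb   (s1,a)→(s0,c,-1)
state=s0 head=-1 tape=[_]cccccb   (s0,_)→(s1,b,+1)
state=s1 head=0 tape=b[c]ccccb   (s1,c)→(s0,c,+1)
state=s0 head=1 tape=bc[c]cccb
At halt the head is at cell 1.

1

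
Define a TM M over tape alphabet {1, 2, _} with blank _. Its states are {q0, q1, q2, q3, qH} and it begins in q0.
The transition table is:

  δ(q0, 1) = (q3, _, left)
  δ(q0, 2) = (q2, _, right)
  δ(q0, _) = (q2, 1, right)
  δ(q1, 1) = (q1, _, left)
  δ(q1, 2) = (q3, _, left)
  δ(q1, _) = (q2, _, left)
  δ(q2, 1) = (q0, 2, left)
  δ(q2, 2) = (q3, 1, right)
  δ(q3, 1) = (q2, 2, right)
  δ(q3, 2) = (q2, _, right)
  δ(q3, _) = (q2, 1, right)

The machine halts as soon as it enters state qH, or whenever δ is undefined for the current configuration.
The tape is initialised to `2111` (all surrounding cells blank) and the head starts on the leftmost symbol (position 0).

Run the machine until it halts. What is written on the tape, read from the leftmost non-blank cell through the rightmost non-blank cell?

11_11

q0 | [2]111__   read 2 → write _, move right, go to q2
q2 | _[1]11__   read 1 → write 2, move left, go to q0
q0 | [_]211__   read _ → write 1, move right, go to q2
q2 | 1[2]11__   read 2 → write 1, move right, go to q3
q3 | 11[1]1__   read 1 → write 2, move right, go to q2
q2 | 112[1]__   read 1 → write 2, move left, go to q0
q0 | 11[2]2__   read 2 → write _, move right, go to q2
q2 | 11_[2]__   read 2 → write 1, move right, go to q3
q3 | 11_1[_]_   read _ → write 1, move right, go to q2
q2 | 11_11[_]
The non-blank tape span at halt is 11_11.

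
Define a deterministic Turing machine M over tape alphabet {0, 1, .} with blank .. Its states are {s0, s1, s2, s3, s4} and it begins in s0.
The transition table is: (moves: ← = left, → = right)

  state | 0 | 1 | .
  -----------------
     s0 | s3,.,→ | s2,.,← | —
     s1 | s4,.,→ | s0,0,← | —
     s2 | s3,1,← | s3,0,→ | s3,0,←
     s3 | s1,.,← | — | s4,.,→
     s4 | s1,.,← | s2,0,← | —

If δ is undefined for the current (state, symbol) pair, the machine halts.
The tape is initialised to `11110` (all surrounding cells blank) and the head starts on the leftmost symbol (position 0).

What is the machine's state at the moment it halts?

s1

state=s0 head=0 tape=..[1]1110   (s0,1)→(s2,.,←)
state=s2 head=-1 tape=.[.].1110   (s2,.)→(s3,0,←)
state=s3 head=-2 tape=[.]0.1110   (s3,.)→(s4,.,→)
state=s4 head=-1 tape=.[0].1110   (s4,0)→(s1,.,←)
state=s1 head=-2 tape=[.]..1110
No transition is defined for (s1, .); M halts in state s1.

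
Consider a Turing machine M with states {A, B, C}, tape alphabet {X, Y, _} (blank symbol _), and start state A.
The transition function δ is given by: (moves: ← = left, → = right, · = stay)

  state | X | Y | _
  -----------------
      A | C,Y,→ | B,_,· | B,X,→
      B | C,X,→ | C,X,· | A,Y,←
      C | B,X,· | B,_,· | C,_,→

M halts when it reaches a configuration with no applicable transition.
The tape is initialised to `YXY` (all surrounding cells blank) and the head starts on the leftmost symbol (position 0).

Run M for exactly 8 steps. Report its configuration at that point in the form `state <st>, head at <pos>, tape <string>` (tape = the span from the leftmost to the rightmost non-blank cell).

state C, head at 2, tape XXXY

state=A head=0 tape=_[Y]XY   (A,Y)→(B,_,·)
state=B head=0 tape=_[_]XY   (B,_)→(A,Y,←)
state=A head=-1 tape=[_]YXY   (A,_)→(B,X,→)
state=B head=0 tape=X[Y]XY   (B,Y)→(C,X,·)
state=C head=0 tape=X[X]XY   (C,X)→(B,X,·)
state=B head=0 tape=X[X]XY   (B,X)→(C,X,→)
state=C head=1 tape=XX[X]Y   (C,X)→(B,X,·)
state=B head=1 tape=XX[X]Y   (B,X)→(C,X,→)
state=C head=2 tape=XXX[Y]
After 8 steps: state C, head at 2, tape XXXY.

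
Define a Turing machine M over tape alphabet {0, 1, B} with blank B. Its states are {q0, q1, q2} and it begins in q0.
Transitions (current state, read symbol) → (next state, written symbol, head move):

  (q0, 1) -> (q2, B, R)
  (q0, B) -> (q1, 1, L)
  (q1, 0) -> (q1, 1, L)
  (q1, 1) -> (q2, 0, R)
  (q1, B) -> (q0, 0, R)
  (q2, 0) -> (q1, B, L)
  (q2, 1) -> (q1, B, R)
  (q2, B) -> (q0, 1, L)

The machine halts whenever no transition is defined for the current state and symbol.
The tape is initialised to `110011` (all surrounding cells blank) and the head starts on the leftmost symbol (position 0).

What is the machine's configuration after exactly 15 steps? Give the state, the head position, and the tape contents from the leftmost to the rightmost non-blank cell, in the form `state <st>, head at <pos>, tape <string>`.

q0 | [1]10011   read 1 → write B, move R, go to q2
q2 | B[1]0011   read 1 → write B, move R, go to q1
q1 | BB[0]011   read 0 → write 1, move L, go to q1
q1 | B[B]1011   read B → write 0, move R, go to q0
q0 | B0[1]011   read 1 → write B, move R, go to q2
q2 | B0B[0]11   read 0 → write B, move L, go to q1
q1 | B0[B]B11   read B → write 0, move R, go to q0
q0 | B00[B]11   read B → write 1, move L, go to q1
q1 | B0[0]111   read 0 → write 1, move L, go to q1
q1 | B[0]1111   read 0 → write 1, move L, go to q1
q1 | [B]11111   read B → write 0, move R, go to q0
q0 | 0[1]1111   read 1 → write B, move R, go to q2
q2 | 0B[1]111   read 1 → write B, move R, go to q1
q1 | 0BB[1]11   read 1 → write 0, move R, go to q2
q2 | 0BB0[1]1   read 1 → write B, move R, go to q1
q1 | 0BB0B[1]
After 15 steps: state q1, head at 5, tape 0BB0B1.

state q1, head at 5, tape 0BB0B1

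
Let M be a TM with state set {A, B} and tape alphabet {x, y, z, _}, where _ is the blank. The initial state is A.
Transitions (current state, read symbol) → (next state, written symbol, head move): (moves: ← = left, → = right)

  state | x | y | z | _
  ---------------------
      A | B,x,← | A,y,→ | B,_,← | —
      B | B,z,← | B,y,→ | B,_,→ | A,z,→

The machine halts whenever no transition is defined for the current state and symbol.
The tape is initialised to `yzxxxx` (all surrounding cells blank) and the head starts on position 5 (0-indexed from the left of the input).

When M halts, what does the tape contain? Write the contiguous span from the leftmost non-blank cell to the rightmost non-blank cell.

y____z

A | yzxxx[x]_   read x → write x, move ←, go to B
B | yzxx[x]x_   read x → write z, move ←, go to B
B | yzx[x]zx_   read x → write z, move ←, go to B
B | yz[x]zzx_   read x → write z, move ←, go to B
B | y[z]zzzx_   read z → write _, move →, go to B
B | y_[z]zzx_   read z → write _, move →, go to B
B | y__[z]zx_   read z → write _, move →, go to B
B | y___[z]x_   read z → write _, move →, go to B
B | y____[x]_   read x → write z, move ←, go to B
B | y___[_]z_   read _ → write z, move →, go to A
A | y___z[z]_   read z → write _, move ←, go to B
B | y___[z]__   read z → write _, move →, go to B
B | y____[_]_   read _ → write z, move →, go to A
A | y____z[_]
The non-blank tape span at halt is y____z.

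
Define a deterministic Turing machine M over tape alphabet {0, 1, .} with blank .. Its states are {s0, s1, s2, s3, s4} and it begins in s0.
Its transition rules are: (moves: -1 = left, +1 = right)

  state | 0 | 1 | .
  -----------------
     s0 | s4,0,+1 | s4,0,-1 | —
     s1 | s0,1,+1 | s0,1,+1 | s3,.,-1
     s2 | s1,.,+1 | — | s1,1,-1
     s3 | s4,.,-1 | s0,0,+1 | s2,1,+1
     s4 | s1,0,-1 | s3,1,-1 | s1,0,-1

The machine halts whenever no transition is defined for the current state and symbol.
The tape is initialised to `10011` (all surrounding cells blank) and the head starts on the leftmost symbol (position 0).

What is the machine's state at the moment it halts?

s2

s0 | ....[1]0011   read 1 → write 0, move -1, go to s4
s4 | ...[.]00011   read . → write 0, move -1, go to s1
s1 | ..[.]000011   read . → write ., move -1, go to s3
s3 | .[.].000011   read . → write 1, move +1, go to s2
s2 | .1[.]000011   read . → write 1, move -1, go to s1
s1 | .[1]1000011   read 1 → write 1, move +1, go to s0
s0 | .1[1]000011   read 1 → write 0, move -1, go to s4
s4 | .[1]0000011   read 1 → write 1, move -1, go to s3
s3 | [.]10000011   read . → write 1, move +1, go to s2
s2 | 1[1]0000011
No transition is defined for (s2, 1); M halts in state s2.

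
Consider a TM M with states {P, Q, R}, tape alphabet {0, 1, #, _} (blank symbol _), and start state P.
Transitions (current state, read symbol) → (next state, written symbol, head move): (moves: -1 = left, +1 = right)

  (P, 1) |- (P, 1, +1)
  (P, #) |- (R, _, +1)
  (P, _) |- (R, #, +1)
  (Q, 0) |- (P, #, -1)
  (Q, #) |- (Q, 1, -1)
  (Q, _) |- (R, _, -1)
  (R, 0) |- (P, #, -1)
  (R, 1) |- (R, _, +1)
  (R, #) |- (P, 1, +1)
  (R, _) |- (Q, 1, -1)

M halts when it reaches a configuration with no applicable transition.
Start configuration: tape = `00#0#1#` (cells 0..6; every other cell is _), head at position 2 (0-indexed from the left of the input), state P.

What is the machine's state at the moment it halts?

P | 00[#]0#1#__   read # → write _, move +1, go to R
R | 00_[0]#1#__   read 0 → write #, move -1, go to P
P | 00[_]##1#__   read _ → write #, move +1, go to R
R | 00#[#]#1#__   read # → write 1, move +1, go to P
P | 00#1[#]1#__   read # → write _, move +1, go to R
R | 00#1_[1]#__   read 1 → write _, move +1, go to R
R | 00#1__[#]__   read # → write 1, move +1, go to P
P | 00#1__1[_]_   read _ → write #, move +1, go to R
R | 00#1__1#[_]   read _ → write 1, move -1, go to Q
Q | 00#1__1[#]1   read # → write 1, move -1, go to Q
Q | 00#1__[1]11
No transition is defined for (Q, 1); M halts in state Q.

Q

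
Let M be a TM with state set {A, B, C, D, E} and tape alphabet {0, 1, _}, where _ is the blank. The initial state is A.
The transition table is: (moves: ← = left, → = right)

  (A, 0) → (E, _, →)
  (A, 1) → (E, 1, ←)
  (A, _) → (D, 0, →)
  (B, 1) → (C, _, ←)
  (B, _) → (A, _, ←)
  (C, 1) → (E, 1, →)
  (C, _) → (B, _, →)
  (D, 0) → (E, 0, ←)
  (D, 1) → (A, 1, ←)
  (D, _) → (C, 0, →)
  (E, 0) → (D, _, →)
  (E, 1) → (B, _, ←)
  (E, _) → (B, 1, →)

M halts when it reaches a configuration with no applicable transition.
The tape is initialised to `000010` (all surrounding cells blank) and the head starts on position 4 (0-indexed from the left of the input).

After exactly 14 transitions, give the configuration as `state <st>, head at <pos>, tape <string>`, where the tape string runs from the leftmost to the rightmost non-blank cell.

A | 0000[1]0   read 1 → write 1, move ←, go to E
E | 000[0]10   read 0 → write _, move →, go to D
D | 000_[1]0   read 1 → write 1, move ←, go to A
A | 000[_]10   read _ → write 0, move →, go to D
D | 0000[1]0   read 1 → write 1, move ←, go to A
A | 000[0]10   read 0 → write _, move →, go to E
E | 000_[1]0   read 1 → write _, move ←, go to B
B | 000[_]_0   read _ → write _, move ←, go to A
A | 00[0]__0   read 0 → write _, move →, go to E
E | 00_[_]_0   read _ → write 1, move →, go to B
B | 00_1[_]0   read _ → write _, move ←, go to A
A | 00_[1]_0   read 1 → write 1, move ←, go to E
E | 00[_]1_0   read _ → write 1, move →, go to B
B | 001[1]_0   read 1 → write _, move ←, go to C
C | 00[1]__0
After 14 steps: state C, head at 2, tape 001__0.

state C, head at 2, tape 001__0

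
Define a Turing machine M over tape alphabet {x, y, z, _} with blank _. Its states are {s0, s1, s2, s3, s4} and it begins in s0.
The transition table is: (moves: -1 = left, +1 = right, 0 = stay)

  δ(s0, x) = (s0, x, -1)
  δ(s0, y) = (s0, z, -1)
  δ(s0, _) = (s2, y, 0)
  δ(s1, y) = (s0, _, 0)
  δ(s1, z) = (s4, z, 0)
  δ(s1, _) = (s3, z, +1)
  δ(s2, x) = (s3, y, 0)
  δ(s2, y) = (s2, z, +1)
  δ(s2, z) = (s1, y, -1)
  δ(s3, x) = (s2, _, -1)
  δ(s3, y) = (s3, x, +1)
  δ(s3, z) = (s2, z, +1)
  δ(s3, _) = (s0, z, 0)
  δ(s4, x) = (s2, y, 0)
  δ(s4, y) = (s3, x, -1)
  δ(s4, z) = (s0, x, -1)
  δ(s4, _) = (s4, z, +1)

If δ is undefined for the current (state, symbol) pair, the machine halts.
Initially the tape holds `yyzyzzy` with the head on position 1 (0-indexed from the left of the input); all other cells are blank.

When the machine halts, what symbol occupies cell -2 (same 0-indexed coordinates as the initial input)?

z

state=s0 head=1 tape=__y[y]zyzzy   (s0,y)→(s0,z,-1)
state=s0 head=0 tape=__[y]zzyzzy   (s0,y)→(s0,z,-1)
state=s0 head=-1 tape=_[_]zzzyzzy   (s0,_)→(s2,y,0)
state=s2 head=-1 tape=_[y]zzzyzzy   (s2,y)→(s2,z,+1)
state=s2 head=0 tape=_z[z]zzyzzy   (s2,z)→(s1,y,-1)
state=s1 head=-1 tape=_[z]yzzyzzy   (s1,z)→(s4,z,0)
state=s4 head=-1 tape=_[z]yzzyzzy   (s4,z)→(s0,x,-1)
state=s0 head=-2 tape=[_]xyzzyzzy   (s0,_)→(s2,y,0)
state=s2 head=-2 tape=[y]xyzzyzzy   (s2,y)→(s2,z,+1)
state=s2 head=-1 tape=z[x]yzzyzzy   (s2,x)→(s3,y,0)
state=s3 head=-1 tape=z[y]yzzyzzy   (s3,y)→(s3,x,+1)
state=s3 head=0 tape=zx[y]zzyzzy   (s3,y)→(s3,x,+1)
state=s3 head=1 tape=zxx[z]zyzzy   (s3,z)→(s2,z,+1)
state=s2 head=2 tape=zxxz[z]yzzy   (s2,z)→(s1,y,-1)
state=s1 head=1 tape=zxx[z]yyzzy   (s1,z)→(s4,z,0)
state=s4 head=1 tape=zxx[z]yyzzy   (s4,z)→(s0,x,-1)
state=s0 head=0 tape=zx[x]xyyzzy   (s0,x)→(s0,x,-1)
state=s0 head=-1 tape=z[x]xxyyzzy   (s0,x)→(s0,x,-1)
state=s0 head=-2 tape=[z]xxxyyzzy
Cell -2 holds z when M halts.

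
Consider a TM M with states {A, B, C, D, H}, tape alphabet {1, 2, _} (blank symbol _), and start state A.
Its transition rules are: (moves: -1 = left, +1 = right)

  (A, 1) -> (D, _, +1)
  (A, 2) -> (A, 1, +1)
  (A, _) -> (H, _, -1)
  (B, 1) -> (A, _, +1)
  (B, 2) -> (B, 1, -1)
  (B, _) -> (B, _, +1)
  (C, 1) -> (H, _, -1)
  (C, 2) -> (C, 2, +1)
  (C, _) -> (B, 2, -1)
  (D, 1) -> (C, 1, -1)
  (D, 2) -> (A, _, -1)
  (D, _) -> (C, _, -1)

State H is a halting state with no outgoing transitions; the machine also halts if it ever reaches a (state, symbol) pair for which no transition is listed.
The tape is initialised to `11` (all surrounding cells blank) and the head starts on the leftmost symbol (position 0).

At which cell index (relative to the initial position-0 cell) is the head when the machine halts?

state=A head=0 tape=_[1]1_   (A,1)→(D,_,+1)
state=D head=1 tape=__[1]_   (D,1)→(C,1,-1)
state=C head=0 tape=_[_]1_   (C,_)→(B,2,-1)
state=B head=-1 tape=[_]21_   (B,_)→(B,_,+1)
state=B head=0 tape=_[2]1_   (B,2)→(B,1,-1)
state=B head=-1 tape=[_]11_   (B,_)→(B,_,+1)
state=B head=0 tape=_[1]1_   (B,1)→(A,_,+1)
state=A head=1 tape=__[1]_   (A,1)→(D,_,+1)
state=D head=2 tape=___[_]   (D,_)→(C,_,-1)
state=C head=1 tape=__[_]_   (C,_)→(B,2,-1)
state=B head=0 tape=_[_]2_   (B,_)→(B,_,+1)
state=B head=1 tape=__[2]_   (B,2)→(B,1,-1)
state=B head=0 tape=_[_]1_   (B,_)→(B,_,+1)
state=B head=1 tape=__[1]_   (B,1)→(A,_,+1)
state=A head=2 tape=___[_]   (A,_)→(H,_,-1)
state=H head=1 tape=__[_]_
At halt the head is at cell 1.

1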